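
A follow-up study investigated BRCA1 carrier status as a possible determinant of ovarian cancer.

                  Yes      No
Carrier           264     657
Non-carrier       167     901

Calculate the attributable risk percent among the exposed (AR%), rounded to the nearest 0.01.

Cells: a = 264, b = 657, c = 167, d = 901.
Risk in exposed = 264/921 = 0.28664; risk in unexposed = 167/1068 = 0.15637.
RR = 0.28664/0.15637 = 1.83315
AR% = (RR − 1)/RR × 100 = (1.83315 − 1)/1.83315 × 100 = 45.4492%

45.45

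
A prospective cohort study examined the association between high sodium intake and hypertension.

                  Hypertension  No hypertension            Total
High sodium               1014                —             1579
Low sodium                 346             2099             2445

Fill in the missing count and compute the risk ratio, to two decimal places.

4.54

The missing cell is in the exposed row: 1579 − 1014 = 565.
So a = 1014, b = 565, c = 346, d = 2099.
RR = [a/(a+b)] / [c/(c+d)] = (1014/1579) / (346/2445) = 0.64218/0.14151 = 4.53794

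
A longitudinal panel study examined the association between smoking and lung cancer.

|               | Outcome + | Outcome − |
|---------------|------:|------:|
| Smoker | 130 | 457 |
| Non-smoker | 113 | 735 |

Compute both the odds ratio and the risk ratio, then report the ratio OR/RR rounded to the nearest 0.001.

1.113

Cells: a = 130, b = 457, c = 113, d = 735.
OR = (130·735)/(457·113) = 95550/51641 = 1.85027
Risk in exposed = 130/587 = 0.22147; risk in unexposed = 113/848 = 0.13325; RR = 1.66197
OR/RR = 1.85027 / 1.66197 = 1.11330
The outcome is not rare, so the OR lies further from 1 than the RR.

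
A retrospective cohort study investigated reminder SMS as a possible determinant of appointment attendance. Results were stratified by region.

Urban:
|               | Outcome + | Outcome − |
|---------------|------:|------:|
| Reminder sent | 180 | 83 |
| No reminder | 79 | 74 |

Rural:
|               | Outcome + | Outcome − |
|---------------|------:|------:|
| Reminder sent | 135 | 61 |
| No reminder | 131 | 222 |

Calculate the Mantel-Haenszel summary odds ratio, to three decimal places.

2.857

OR_MH = Σ(aᵢdᵢ/nᵢ) / Σ(bᵢcᵢ/nᵢ), where nᵢ is the stratum total.
Stratum 1 (Urban): n = 416; a·d/n = 180·74/416 = 32.0192; b·c/n = 83·79/416 = 15.7620
Stratum 2 (Rural): n = 549; a·d/n = 135·222/549 = 54.5902; b·c/n = 61·131/549 = 14.5556
OR_MH = (32.0192 + 54.5902) / (15.7620 + 14.5556) = 86.6094 / 30.3176 = 2.85674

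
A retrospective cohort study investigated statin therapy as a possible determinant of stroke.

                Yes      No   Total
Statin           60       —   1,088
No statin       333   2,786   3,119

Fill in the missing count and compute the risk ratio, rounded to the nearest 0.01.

The missing cell is in the exposed row: 1088 − 60 = 1028.
So a = 60, b = 1028, c = 333, d = 2786.
RR = [a/(a+b)] / [c/(c+d)] = (60/1088) / (333/3119) = 0.05515/0.10676 = 0.51653

0.52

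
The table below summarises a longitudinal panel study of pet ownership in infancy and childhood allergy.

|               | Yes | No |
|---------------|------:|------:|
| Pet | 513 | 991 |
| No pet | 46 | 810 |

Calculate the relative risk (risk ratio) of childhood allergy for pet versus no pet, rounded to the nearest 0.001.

Cells: a = 513, b = 991, c = 46, d = 810.
Risk in exposed = 513/1504 = 0.34109; risk in unexposed = 46/856 = 0.05374.
RR = 0.34109 / 0.05374 = 6.34725
The risk among the exposed is 6.35 times that among the unexposed.

6.347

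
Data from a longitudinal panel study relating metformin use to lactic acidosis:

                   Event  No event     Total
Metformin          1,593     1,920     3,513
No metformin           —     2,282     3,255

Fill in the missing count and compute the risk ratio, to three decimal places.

1.517

The missing cell is in the unexposed row: 3255 − 2282 = 973.
So a = 1593, b = 1920, c = 973, d = 2282.
RR = [a/(a+b)] / [c/(c+d)] = (1593/3513) / (973/3255) = 0.45346/0.29892 = 1.51697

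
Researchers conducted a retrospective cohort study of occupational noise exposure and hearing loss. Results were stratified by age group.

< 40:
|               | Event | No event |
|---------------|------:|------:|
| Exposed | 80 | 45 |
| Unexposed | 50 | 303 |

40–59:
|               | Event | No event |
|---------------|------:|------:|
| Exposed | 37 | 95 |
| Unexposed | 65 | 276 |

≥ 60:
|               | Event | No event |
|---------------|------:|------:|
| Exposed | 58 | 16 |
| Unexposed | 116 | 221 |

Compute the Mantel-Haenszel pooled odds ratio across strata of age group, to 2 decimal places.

4.65

OR_MH = Σ(aᵢdᵢ/nᵢ) / Σ(bᵢcᵢ/nᵢ), where nᵢ is the stratum total.
Stratum 1 (< 40): n = 478; a·d/n = 80·303/478 = 50.7113; b·c/n = 45·50/478 = 4.7071
Stratum 2 (40–59): n = 473; a·d/n = 37·276/473 = 21.5899; b·c/n = 95·65/473 = 13.0550
Stratum 3 (≥ 60): n = 411; a·d/n = 58·221/411 = 31.1873; b·c/n = 16·116/411 = 4.5158
OR_MH = (50.7113 + 21.5899 + 31.1873) / (4.7071 + 13.0550 + 4.5158) = 103.4885 / 22.2779 = 4.64534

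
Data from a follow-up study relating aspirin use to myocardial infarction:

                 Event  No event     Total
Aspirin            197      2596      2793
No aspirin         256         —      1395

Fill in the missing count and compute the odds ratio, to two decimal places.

0.34

The missing cell is in the unexposed row: 1395 − 256 = 1139.
So a = 197, b = 2596, c = 256, d = 1139.
OR = (a·d)/(b·c) = (197 × 1139) / (2596 × 256) = 224383 / 664576 = 0.33763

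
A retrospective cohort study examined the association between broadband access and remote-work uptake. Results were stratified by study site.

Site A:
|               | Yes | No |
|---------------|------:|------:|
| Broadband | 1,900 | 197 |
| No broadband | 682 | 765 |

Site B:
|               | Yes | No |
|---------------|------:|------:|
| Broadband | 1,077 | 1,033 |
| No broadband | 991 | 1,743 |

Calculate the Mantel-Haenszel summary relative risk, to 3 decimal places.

1.657

RR_MH = Σ(aᵢ·n₀ᵢ/nᵢ) / Σ(cᵢ·n₁ᵢ/nᵢ), with n₁ᵢ = aᵢ+bᵢ (exposed), n₀ᵢ = cᵢ+dᵢ (unexposed), nᵢ = n₁ᵢ+n₀ᵢ.
Stratum 1 (Site A): n₁ = 2097, n₀ = 1447, n = 3544; a·n₀/n = 1900·1447/3544 = 775.7619; c·n₁/n = 682·2097/3544 = 403.5423
Stratum 2 (Site B): n₁ = 2110, n₀ = 2734, n = 4844; a·n₀/n = 1077·2734/4844 = 607.8691; c·n₁/n = 991·2110/4844 = 431.6701
RR_MH = (775.7619 + 607.8691) / (403.5423 + 431.6701) = 1383.6310 / 835.2124 = 1.65662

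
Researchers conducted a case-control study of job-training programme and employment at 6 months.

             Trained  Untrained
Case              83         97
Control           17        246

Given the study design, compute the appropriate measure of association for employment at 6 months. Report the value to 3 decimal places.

Reading the table with exposure as columns: a = 83 (Trained, case), b = 17 (Trained, non-case), c = 97 (Untrained, case), d = 246.
This is a case-control study: participants were sampled on outcome status, so risks in the source population cannot be estimated directly — relative risk is not valid here. The odds ratio is the appropriate measure.
OR = (a·d)/(b·c) = (83 × 246) / (17 × 97) = 20418 / 1649 = 12.38205

12.382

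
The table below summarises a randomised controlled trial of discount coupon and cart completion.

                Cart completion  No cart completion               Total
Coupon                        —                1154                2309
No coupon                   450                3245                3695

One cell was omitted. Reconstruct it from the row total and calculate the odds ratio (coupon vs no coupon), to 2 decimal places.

7.22

The missing cell is in the exposed row: 2309 − 1154 = 1155.
So a = 1155, b = 1154, c = 450, d = 3245.
OR = (a·d)/(b·c) = (1155 × 3245) / (1154 × 450) = 3747975 / 519300 = 7.21736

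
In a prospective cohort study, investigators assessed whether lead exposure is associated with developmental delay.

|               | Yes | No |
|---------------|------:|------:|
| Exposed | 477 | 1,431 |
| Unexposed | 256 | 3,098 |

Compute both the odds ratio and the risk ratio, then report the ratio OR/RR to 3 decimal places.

Cells: a = 477, b = 1431, c = 256, d = 3098.
OR = (477·3098)/(1431·256) = 1477746/366336 = 4.03385
Risk in exposed = 477/1908 = 0.25000; risk in unexposed = 256/3354 = 0.07633; RR = 3.27539
OR/RR = 4.03385 / 3.27539 = 1.23156
The outcome is not rare, so the OR lies further from 1 than the RR.

1.232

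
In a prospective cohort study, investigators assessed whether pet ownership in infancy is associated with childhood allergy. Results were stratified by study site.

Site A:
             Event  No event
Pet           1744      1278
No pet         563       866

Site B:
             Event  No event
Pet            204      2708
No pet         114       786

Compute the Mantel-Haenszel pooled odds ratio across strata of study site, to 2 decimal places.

1.57

OR_MH = Σ(aᵢdᵢ/nᵢ) / Σ(bᵢcᵢ/nᵢ), where nᵢ is the stratum total.
Stratum 1 (Site A): n = 4451; a·d/n = 1744·866/4451 = 339.3179; b·c/n = 1278·563/4451 = 161.6522
Stratum 2 (Site B): n = 3812; a·d/n = 204·786/3812 = 42.0630; b·c/n = 2708·114/3812 = 80.9843
OR_MH = (339.3179 + 42.0630) / (161.6522 + 80.9843) = 381.3809 / 242.6365 = 1.57182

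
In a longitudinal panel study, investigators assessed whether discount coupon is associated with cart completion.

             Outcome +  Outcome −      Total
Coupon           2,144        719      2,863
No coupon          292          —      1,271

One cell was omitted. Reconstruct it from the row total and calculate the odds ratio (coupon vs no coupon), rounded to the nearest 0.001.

9.998

The missing cell is in the unexposed row: 1271 − 292 = 979.
So a = 2144, b = 719, c = 292, d = 979.
OR = (a·d)/(b·c) = (2144 × 979) / (719 × 292) = 2098976 / 209948 = 9.99760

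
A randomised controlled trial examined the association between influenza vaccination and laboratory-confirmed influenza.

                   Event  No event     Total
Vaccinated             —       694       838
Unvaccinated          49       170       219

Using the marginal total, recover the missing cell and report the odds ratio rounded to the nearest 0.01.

The missing cell is in the exposed row: 838 − 694 = 144.
So a = 144, b = 694, c = 49, d = 170.
OR = (a·d)/(b·c) = (144 × 170) / (694 × 49) = 24480 / 34006 = 0.71987

0.72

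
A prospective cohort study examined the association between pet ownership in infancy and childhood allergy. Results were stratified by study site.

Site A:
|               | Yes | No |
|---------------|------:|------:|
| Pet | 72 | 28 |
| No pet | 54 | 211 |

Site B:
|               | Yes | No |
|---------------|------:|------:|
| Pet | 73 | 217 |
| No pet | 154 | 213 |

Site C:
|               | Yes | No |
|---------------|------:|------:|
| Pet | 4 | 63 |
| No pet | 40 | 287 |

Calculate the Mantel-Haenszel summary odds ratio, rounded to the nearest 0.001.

OR_MH = Σ(aᵢdᵢ/nᵢ) / Σ(bᵢcᵢ/nᵢ), where nᵢ is the stratum total.
Stratum 1 (Site A): n = 365; a·d/n = 72·211/365 = 41.6219; b·c/n = 28·54/365 = 4.1425
Stratum 2 (Site B): n = 657; a·d/n = 73·213/657 = 23.6667; b·c/n = 217·154/657 = 50.8645
Stratum 3 (Site C): n = 394; a·d/n = 4·287/394 = 2.9137; b·c/n = 63·40/394 = 6.3959
OR_MH = (41.6219 + 23.6667 + 2.9137) / (4.1425 + 50.8645 + 6.3959) = 68.2023 / 61.4029 = 1.11073

1.111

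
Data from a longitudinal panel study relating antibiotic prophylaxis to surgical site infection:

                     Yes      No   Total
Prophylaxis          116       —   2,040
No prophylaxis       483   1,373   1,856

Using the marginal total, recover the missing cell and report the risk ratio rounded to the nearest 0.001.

The missing cell is in the exposed row: 2040 − 116 = 1924.
So a = 116, b = 1924, c = 483, d = 1373.
RR = [a/(a+b)] / [c/(c+d)] = (116/2040) / (483/1856) = 0.05686/0.26024 = 0.21850

0.219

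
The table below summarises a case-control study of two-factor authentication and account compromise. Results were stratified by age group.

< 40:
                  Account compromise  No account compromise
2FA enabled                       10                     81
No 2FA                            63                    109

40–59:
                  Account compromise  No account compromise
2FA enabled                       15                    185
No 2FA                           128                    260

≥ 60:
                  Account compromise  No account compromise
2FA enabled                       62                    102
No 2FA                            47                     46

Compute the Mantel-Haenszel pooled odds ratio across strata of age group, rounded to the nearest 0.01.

0.28

OR_MH = Σ(aᵢdᵢ/nᵢ) / Σ(bᵢcᵢ/nᵢ), where nᵢ is the stratum total.
Stratum 1 (< 40): n = 263; a·d/n = 10·109/263 = 4.1445; b·c/n = 81·63/263 = 19.4030
Stratum 2 (40–59): n = 588; a·d/n = 15·260/588 = 6.6327; b·c/n = 185·128/588 = 40.2721
Stratum 3 (≥ 60): n = 257; a·d/n = 62·46/257 = 11.0973; b·c/n = 102·47/257 = 18.6537
OR_MH = (4.1445 + 6.6327 + 11.0973) / (19.4030 + 40.2721 + 18.6537) = 21.8744 / 78.3288 = 0.27926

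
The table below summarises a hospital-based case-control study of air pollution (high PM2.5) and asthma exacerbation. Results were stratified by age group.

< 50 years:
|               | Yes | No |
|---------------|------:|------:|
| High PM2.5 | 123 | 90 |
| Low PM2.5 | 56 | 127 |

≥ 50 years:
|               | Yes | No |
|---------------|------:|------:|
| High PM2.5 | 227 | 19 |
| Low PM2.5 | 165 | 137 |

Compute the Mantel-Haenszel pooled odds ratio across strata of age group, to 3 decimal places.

5.214

OR_MH = Σ(aᵢdᵢ/nᵢ) / Σ(bᵢcᵢ/nᵢ), where nᵢ is the stratum total.
Stratum 1 (< 50 years): n = 396; a·d/n = 123·127/396 = 39.4470; b·c/n = 90·56/396 = 12.7273
Stratum 2 (≥ 50 years): n = 548; a·d/n = 227·137/548 = 56.7500; b·c/n = 19·165/548 = 5.7208
OR_MH = (39.4470 + 56.7500) / (12.7273 + 5.7208) = 96.1970 / 18.4481 = 5.21447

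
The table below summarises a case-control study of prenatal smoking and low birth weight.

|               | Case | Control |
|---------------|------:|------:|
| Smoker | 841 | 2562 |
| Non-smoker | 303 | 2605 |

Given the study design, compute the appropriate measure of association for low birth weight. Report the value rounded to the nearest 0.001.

2.822

Cells: a = 841, b = 2562, c = 303, d = 2605.
This is a case-control study: participants were sampled on outcome status, so risks in the source population cannot be estimated directly — relative risk is not valid here. The odds ratio is the appropriate measure.
OR = (a·d)/(b·c) = (841 × 2605) / (2562 × 303) = 2190805 / 776286 = 2.82216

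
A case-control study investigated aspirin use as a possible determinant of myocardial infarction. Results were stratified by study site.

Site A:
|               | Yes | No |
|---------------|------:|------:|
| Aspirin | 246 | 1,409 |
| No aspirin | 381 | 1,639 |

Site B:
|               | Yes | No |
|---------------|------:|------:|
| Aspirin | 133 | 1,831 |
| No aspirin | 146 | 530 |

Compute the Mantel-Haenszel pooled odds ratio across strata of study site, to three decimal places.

0.552

OR_MH = Σ(aᵢdᵢ/nᵢ) / Σ(bᵢcᵢ/nᵢ), where nᵢ is the stratum total.
Stratum 1 (Site A): n = 3675; a·d/n = 246·1639/3675 = 109.7127; b·c/n = 1409·381/3675 = 146.0759
Stratum 2 (Site B): n = 2640; a·d/n = 133·530/2640 = 26.7008; b·c/n = 1831·146/2640 = 101.2598
OR_MH = (109.7127 + 26.7008) / (146.0759 + 101.2598) = 136.4134 / 247.3358 = 0.55153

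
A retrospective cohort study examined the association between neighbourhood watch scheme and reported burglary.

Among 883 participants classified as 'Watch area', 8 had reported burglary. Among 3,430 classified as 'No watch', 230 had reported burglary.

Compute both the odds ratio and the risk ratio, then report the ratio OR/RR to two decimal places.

From the description: a = 8, b = 875, c = 230, d = 3200.
OR = (8·3200)/(875·230) = 25600/201250 = 0.12720
Risk in exposed = 8/883 = 0.00906; risk in unexposed = 230/3430 = 0.06706; RR = 0.13511
OR/RR = 0.12720 / 0.13511 = 0.94147
The outcome is rare in both groups, so OR ≈ RR (ratio near 1).

0.94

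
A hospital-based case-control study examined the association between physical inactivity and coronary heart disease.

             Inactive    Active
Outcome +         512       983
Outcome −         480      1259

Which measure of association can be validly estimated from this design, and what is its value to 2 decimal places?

Reading the table with exposure as columns: a = 512 (Inactive, case), b = 480 (Inactive, non-case), c = 983 (Active, case), d = 1259.
This is a hospital-based case-control study: participants were sampled on outcome status, so risks in the source population cannot be estimated directly — relative risk is not valid here. The odds ratio is the appropriate measure.
OR = (a·d)/(b·c) = (512 × 1259) / (480 × 983) = 644608 / 471840 = 1.36616

1.37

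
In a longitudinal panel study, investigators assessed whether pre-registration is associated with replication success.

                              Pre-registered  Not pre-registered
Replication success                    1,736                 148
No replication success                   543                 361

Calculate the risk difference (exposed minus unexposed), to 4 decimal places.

Reading the table with exposure as columns: a = 1736 (Pre-registered, case), b = 543 (Pre-registered, non-case), c = 148 (Not pre-registered, case), d = 361.
Risk in exposed = 1736/2279 = 0.761738; risk in unexposed = 148/509 = 0.290766.
Risk difference = 0.761738 − 0.290766 = 0.470971

0.4710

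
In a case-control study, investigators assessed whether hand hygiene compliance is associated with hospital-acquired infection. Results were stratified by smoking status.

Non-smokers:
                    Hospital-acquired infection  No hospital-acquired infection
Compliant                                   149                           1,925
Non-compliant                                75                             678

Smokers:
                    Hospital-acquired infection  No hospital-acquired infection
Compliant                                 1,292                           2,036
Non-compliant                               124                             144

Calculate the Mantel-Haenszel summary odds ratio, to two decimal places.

OR_MH = Σ(aᵢdᵢ/nᵢ) / Σ(bᵢcᵢ/nᵢ), where nᵢ is the stratum total.
Stratum 1 (Non-smokers): n = 2827; a·d/n = 149·678/2827 = 35.7347; b·c/n = 1925·75/2827 = 51.0700
Stratum 2 (Smokers): n = 3596; a·d/n = 1292·144/3596 = 51.7375; b·c/n = 2036·124/3596 = 70.2069
OR_MH = (35.7347 + 51.7375) / (51.0700 + 70.2069) = 87.4722 / 121.2769 = 0.72126

0.72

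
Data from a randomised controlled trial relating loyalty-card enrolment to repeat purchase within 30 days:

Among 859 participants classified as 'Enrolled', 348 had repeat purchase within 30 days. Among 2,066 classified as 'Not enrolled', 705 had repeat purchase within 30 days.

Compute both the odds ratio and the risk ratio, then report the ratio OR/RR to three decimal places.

From the description: a = 348, b = 511, c = 705, d = 1361.
OR = (348·1361)/(511·705) = 473628/360255 = 1.31470
Risk in exposed = 348/859 = 0.40512; risk in unexposed = 705/2066 = 0.34124; RR = 1.18721
OR/RR = 1.31470 / 1.18721 = 1.10739
The outcome is not rare, so the OR lies further from 1 than the RR.

1.107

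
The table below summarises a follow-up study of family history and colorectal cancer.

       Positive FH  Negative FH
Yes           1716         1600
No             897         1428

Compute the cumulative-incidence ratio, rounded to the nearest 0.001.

1.243

Reading the table with exposure as columns: a = 1716 (Positive FH, case), b = 897 (Positive FH, non-case), c = 1600 (Negative FH, case), d = 1428.
Risk in exposed = 1716/2613 = 0.65672; risk in unexposed = 1600/3028 = 0.52840.
RR = 0.65672 / 0.52840 = 1.24284
The risk among the exposed is 1.24 times that among the unexposed.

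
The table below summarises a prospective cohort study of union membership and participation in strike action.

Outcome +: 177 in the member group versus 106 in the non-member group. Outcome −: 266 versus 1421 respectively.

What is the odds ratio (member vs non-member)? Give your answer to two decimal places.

8.92

From the description: a = 177, b = 266, c = 106, d = 1421.
OR = (a·d)/(b·c) = (177 × 1421) / (266 × 106) = 251517 / 28196 = 8.92031
The odds of participation in strike action are about 8.92 times as high in the member group.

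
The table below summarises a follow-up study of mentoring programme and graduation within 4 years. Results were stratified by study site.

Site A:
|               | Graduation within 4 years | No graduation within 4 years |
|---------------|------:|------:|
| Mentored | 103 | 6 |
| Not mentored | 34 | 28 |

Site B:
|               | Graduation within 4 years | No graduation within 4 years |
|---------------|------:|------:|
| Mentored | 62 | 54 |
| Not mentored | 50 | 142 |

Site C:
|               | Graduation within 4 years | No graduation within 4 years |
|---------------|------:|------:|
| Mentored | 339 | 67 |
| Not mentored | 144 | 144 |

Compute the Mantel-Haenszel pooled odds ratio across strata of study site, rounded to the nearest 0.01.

OR_MH = Σ(aᵢdᵢ/nᵢ) / Σ(bᵢcᵢ/nᵢ), where nᵢ is the stratum total.
Stratum 1 (Site A): n = 171; a·d/n = 103·28/171 = 16.8655; b·c/n = 6·34/171 = 1.1930
Stratum 2 (Site B): n = 308; a·d/n = 62·142/308 = 28.5844; b·c/n = 54·50/308 = 8.7662
Stratum 3 (Site C): n = 694; a·d/n = 339·144/694 = 70.3401; b·c/n = 67·144/694 = 13.9020
OR_MH = (16.8655 + 28.5844 + 70.3401) / (1.1930 + 8.7662 + 13.9020) = 115.7900 / 23.8612 = 4.85264

4.85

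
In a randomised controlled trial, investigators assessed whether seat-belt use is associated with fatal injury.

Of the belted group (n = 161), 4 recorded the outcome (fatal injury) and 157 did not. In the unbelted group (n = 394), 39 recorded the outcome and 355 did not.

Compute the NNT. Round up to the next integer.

Risk in treated group = 4/161 = 0.02484; risk in control = 39/394 = 0.09898.
Absolute risk reduction = 0.09898 − 0.02484 = 0.07414
NNT = 1 / ARR = 1 / 0.07414 = 13.488 → round up → 14

14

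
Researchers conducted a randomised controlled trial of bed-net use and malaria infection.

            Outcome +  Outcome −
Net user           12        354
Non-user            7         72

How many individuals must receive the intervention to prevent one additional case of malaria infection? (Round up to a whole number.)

18

Risk in treated group = 12/366 = 0.03279; risk in control = 7/79 = 0.08861.
Absolute risk reduction = 0.08861 − 0.03279 = 0.05582
NNT = 1 / ARR = 1 / 0.05582 = 17.914 → round up → 18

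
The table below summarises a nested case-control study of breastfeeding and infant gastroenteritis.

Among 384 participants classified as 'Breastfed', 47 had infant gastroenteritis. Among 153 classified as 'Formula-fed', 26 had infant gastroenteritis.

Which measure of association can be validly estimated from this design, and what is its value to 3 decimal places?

0.681

From the description: a = 47, b = 337, c = 26, d = 127.
This is a nested case-control study: participants were sampled on outcome status, so risks in the source population cannot be estimated directly — relative risk is not valid here. The odds ratio is the appropriate measure.
OR = (a·d)/(b·c) = (47 × 127) / (337 × 26) = 5969 / 8762 = 0.68124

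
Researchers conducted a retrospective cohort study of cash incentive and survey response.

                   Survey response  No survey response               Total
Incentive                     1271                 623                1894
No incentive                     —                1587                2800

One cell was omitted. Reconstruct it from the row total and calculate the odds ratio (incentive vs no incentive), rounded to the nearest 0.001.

2.669

The missing cell is in the unexposed row: 2800 − 1587 = 1213.
So a = 1271, b = 623, c = 1213, d = 1587.
OR = (a·d)/(b·c) = (1271 × 1587) / (623 × 1213) = 2017077 / 755699 = 2.66915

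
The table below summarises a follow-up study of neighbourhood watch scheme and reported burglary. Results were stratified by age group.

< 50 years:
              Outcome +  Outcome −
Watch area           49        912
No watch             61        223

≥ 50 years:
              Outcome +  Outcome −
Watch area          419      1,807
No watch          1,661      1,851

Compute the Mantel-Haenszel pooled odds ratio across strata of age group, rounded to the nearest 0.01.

0.25

OR_MH = Σ(aᵢdᵢ/nᵢ) / Σ(bᵢcᵢ/nᵢ), where nᵢ is the stratum total.
Stratum 1 (< 50 years): n = 1245; a·d/n = 49·223/1245 = 8.7767; b·c/n = 912·61/1245 = 44.6843
Stratum 2 (≥ 50 years): n = 5738; a·d/n = 419·1851/5738 = 135.1636; b·c/n = 1807·1661/5738 = 523.0789
OR_MH = (8.7767 + 135.1636) / (44.6843 + 523.0789) = 143.9404 / 567.7633 = 0.25352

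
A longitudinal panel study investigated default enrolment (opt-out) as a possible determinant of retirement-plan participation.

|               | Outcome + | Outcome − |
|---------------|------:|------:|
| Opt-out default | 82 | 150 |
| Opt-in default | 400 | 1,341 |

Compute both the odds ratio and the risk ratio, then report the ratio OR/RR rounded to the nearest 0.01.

Cells: a = 82, b = 150, c = 400, d = 1341.
OR = (82·1341)/(150·400) = 109962/60000 = 1.83270
Risk in exposed = 82/232 = 0.35345; risk in unexposed = 400/1741 = 0.22975; RR = 1.53838
OR/RR = 1.83270 / 1.53838 = 1.19132
The outcome is not rare, so the OR lies further from 1 than the RR.

1.19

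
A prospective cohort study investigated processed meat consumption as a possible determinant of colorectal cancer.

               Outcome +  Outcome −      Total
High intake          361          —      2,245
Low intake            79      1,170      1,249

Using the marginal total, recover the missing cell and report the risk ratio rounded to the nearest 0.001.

2.542

The missing cell is in the exposed row: 2245 − 361 = 1884.
So a = 361, b = 1884, c = 79, d = 1170.
RR = [a/(a+b)] / [c/(c+d)] = (361/2245) / (79/1249) = 0.16080/0.06325 = 2.54230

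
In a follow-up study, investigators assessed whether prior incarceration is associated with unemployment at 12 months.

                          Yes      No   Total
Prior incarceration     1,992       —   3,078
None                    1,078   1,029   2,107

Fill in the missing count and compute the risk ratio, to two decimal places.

1.26

The missing cell is in the exposed row: 3078 − 1992 = 1086.
So a = 1992, b = 1086, c = 1078, d = 1029.
RR = [a/(a+b)] / [c/(c+d)] = (1992/3078) / (1078/2107) = 0.64717/0.51163 = 1.26493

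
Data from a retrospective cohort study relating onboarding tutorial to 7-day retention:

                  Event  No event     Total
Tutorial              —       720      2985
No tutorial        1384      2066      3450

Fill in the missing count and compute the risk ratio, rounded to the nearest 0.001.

1.892

The missing cell is in the exposed row: 2985 − 720 = 2265.
So a = 2265, b = 720, c = 1384, d = 2066.
RR = [a/(a+b)] / [c/(c+d)] = (2265/2985) / (1384/3450) = 0.75879/0.40116 = 1.89150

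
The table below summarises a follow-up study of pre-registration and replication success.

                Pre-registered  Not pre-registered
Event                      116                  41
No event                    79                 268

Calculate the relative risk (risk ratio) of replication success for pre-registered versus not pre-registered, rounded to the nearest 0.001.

4.483

Reading the table with exposure as columns: a = 116 (Pre-registered, case), b = 79 (Pre-registered, non-case), c = 41 (Not pre-registered, case), d = 268.
Risk in exposed = 116/195 = 0.59487; risk in unexposed = 41/309 = 0.13269.
RR = 0.59487 / 0.13269 = 4.48330
The risk among the exposed is 4.48 times that among the unexposed.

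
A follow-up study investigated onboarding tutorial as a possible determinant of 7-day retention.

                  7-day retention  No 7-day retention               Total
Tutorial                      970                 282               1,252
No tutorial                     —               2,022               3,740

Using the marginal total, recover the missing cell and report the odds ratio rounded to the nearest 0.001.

The missing cell is in the unexposed row: 3740 − 2022 = 1718.
So a = 970, b = 282, c = 1718, d = 2022.
OR = (a·d)/(b·c) = (970 × 2022) / (282 × 1718) = 1961340 / 484476 = 4.04837

4.048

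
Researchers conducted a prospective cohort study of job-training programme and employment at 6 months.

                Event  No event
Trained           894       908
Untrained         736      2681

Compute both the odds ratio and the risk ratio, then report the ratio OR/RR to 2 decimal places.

1.56

Cells: a = 894, b = 908, c = 736, d = 2681.
OR = (894·2681)/(908·736) = 2396814/668288 = 3.58650
Risk in exposed = 894/1802 = 0.49612; risk in unexposed = 736/3417 = 0.21539; RR = 2.30330
OR/RR = 3.58650 / 2.30330 = 1.55712
The outcome is not rare, so the OR lies further from 1 than the RR.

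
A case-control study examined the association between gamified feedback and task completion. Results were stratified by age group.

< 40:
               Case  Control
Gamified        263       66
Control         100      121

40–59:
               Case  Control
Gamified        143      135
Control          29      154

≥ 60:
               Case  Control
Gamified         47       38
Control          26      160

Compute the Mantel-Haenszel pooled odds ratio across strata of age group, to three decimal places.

OR_MH = Σ(aᵢdᵢ/nᵢ) / Σ(bᵢcᵢ/nᵢ), where nᵢ is the stratum total.
Stratum 1 (< 40): n = 550; a·d/n = 263·121/550 = 57.8600; b·c/n = 66·100/550 = 12.0000
Stratum 2 (40–59): n = 461; a·d/n = 143·154/461 = 47.7701; b·c/n = 135·29/461 = 8.4924
Stratum 3 (≥ 60): n = 271; a·d/n = 47·160/271 = 27.7491; b·c/n = 38·26/271 = 3.6458
OR_MH = (57.8600 + 47.7701 + 27.7491) / (12.0000 + 8.4924 + 3.6458) = 133.3791 / 24.1382 = 5.52565

5.526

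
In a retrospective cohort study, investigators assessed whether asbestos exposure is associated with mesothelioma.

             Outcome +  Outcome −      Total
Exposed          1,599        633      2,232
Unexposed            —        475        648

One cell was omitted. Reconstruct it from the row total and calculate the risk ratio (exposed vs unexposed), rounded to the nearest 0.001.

2.683

The missing cell is in the unexposed row: 648 − 475 = 173.
So a = 1599, b = 633, c = 173, d = 475.
RR = [a/(a+b)] / [c/(c+d)] = (1599/2232) / (173/648) = 0.71640/0.26698 = 2.68339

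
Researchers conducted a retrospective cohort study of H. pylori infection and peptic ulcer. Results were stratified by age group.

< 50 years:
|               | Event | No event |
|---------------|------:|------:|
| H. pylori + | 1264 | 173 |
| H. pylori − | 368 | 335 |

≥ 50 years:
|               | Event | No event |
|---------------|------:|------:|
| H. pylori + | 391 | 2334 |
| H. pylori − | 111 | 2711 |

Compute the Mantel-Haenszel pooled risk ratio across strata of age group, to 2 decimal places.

2.04

RR_MH = Σ(aᵢ·n₀ᵢ/nᵢ) / Σ(cᵢ·n₁ᵢ/nᵢ), with n₁ᵢ = aᵢ+bᵢ (exposed), n₀ᵢ = cᵢ+dᵢ (unexposed), nᵢ = n₁ᵢ+n₀ᵢ.
Stratum 1 (< 50 years): n₁ = 1437, n₀ = 703, n = 2140; a·n₀/n = 1264·703/2140 = 415.2299; c·n₁/n = 368·1437/2140 = 247.1103
Stratum 2 (≥ 50 years): n₁ = 2725, n₀ = 2822, n = 5547; a·n₀/n = 391·2822/5547 = 198.9187; c·n₁/n = 111·2725/5547 = 54.5295
RR_MH = (415.2299 + 198.9187) / (247.1103 + 54.5295) = 614.1486 / 301.6398 = 2.03603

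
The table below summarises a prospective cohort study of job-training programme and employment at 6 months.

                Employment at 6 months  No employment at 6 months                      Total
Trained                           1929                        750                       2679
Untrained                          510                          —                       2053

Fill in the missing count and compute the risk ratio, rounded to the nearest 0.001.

2.899

The missing cell is in the unexposed row: 2053 − 510 = 1543.
So a = 1929, b = 750, c = 510, d = 1543.
RR = [a/(a+b)] / [c/(c+d)] = (1929/2679) / (510/2053) = 0.72004/0.24842 = 2.89853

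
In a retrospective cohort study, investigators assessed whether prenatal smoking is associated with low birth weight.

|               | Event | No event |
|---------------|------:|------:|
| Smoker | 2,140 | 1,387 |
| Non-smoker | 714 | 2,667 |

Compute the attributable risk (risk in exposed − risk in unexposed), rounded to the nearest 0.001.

0.396

Cells: a = 2140, b = 1387, c = 714, d = 2667.
Risk in exposed = 2140/3527 = 0.606748; risk in unexposed = 714/3381 = 0.211180.
Risk difference = 0.606748 − 0.211180 = 0.395568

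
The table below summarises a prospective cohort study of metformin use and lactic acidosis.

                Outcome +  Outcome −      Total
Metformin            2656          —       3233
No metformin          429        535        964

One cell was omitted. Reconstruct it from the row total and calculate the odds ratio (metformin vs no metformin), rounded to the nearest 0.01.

The missing cell is in the exposed row: 3233 − 2656 = 577.
So a = 2656, b = 577, c = 429, d = 535.
OR = (a·d)/(b·c) = (2656 × 535) / (577 × 429) = 1420960 / 247533 = 5.74049

5.74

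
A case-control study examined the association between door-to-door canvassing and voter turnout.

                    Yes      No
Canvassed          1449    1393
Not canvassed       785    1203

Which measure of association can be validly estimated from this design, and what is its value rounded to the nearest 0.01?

1.59

Cells: a = 1449, b = 1393, c = 785, d = 1203.
This is a case-control study: participants were sampled on outcome status, so risks in the source population cannot be estimated directly — relative risk is not valid here. The odds ratio is the appropriate measure.
OR = (a·d)/(b·c) = (1449 × 1203) / (1393 × 785) = 1743147 / 1093505 = 1.59409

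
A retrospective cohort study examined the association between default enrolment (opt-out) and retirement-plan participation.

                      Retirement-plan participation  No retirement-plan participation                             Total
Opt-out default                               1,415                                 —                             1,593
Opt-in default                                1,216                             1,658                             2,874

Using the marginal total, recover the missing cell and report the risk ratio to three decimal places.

The missing cell is in the exposed row: 1593 − 1415 = 178.
So a = 1415, b = 178, c = 1216, d = 1658.
RR = [a/(a+b)] / [c/(c+d)] = (1415/1593) / (1216/2874) = 0.88826/0.42310 = 2.09939

2.099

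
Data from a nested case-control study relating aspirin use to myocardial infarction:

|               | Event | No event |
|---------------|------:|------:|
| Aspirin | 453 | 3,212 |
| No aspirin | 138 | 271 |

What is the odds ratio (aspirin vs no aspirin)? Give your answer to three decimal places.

Cells: a = 453, b = 3212, c = 138, d = 271.
OR = (a·d)/(b·c) = (453 × 271) / (3212 × 138) = 122763 / 443256 = 0.27696
Exposure is associated with lower odds of myocardial infarction (OR = 0.28 < 1).

0.277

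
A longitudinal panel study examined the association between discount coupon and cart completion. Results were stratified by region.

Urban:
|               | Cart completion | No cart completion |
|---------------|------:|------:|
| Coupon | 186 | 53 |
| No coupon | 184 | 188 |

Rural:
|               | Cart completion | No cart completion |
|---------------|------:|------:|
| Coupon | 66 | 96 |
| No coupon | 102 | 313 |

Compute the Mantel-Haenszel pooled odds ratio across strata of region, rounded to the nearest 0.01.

OR_MH = Σ(aᵢdᵢ/nᵢ) / Σ(bᵢcᵢ/nᵢ), where nᵢ is the stratum total.
Stratum 1 (Urban): n = 611; a·d/n = 186·188/611 = 57.2308; b·c/n = 53·184/611 = 15.9607
Stratum 2 (Rural): n = 577; a·d/n = 66·313/577 = 35.8024; b·c/n = 96·102/577 = 16.9705
OR_MH = (57.2308 + 35.8024) / (15.9607 + 16.9705) = 93.0332 / 32.9313 = 2.82507

2.83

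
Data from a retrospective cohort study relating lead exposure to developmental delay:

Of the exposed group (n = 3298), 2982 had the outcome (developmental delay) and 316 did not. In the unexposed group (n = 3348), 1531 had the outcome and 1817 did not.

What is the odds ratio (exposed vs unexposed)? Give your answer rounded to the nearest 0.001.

From the description: a = 2982, b = 316, c = 1531, d = 1817.
OR = (a·d)/(b·c) = (2982 × 1817) / (316 × 1531) = 5418294 / 483796 = 11.19954
The odds of developmental delay are about 11.20 times as high in the exposed group.

11.200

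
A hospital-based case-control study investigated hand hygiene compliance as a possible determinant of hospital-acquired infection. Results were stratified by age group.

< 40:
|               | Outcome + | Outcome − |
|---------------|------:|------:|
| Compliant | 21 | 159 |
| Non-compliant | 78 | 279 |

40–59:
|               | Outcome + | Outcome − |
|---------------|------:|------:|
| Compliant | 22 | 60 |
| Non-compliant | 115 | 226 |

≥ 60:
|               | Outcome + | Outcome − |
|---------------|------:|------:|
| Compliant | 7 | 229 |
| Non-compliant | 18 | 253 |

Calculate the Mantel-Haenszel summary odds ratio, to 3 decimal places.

0.550

OR_MH = Σ(aᵢdᵢ/nᵢ) / Σ(bᵢcᵢ/nᵢ), where nᵢ is the stratum total.
Stratum 1 (< 40): n = 537; a·d/n = 21·279/537 = 10.9106; b·c/n = 159·78/537 = 23.0950
Stratum 2 (40–59): n = 423; a·d/n = 22·226/423 = 11.7541; b·c/n = 60·115/423 = 16.3121
Stratum 3 (≥ 60): n = 507; a·d/n = 7·253/507 = 3.4931; b·c/n = 229·18/507 = 8.1302
OR_MH = (10.9106 + 11.7541 + 3.4931) / (23.0950 + 16.3121 + 8.1302) = 26.1578 / 47.5372 = 0.55026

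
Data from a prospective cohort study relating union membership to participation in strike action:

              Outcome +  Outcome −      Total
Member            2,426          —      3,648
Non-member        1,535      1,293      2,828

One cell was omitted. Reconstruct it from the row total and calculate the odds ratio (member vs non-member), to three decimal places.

1.672

The missing cell is in the exposed row: 3648 − 2426 = 1222.
So a = 2426, b = 1222, c = 1535, d = 1293.
OR = (a·d)/(b·c) = (2426 × 1293) / (1222 × 1535) = 3136818 / 1875770 = 1.67228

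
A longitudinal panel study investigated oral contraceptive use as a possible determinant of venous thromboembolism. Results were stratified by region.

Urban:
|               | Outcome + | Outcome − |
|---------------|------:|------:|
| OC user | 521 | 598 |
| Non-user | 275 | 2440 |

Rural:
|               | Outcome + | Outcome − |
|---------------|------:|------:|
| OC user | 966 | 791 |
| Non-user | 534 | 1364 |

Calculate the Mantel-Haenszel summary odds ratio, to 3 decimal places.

4.368

OR_MH = Σ(aᵢdᵢ/nᵢ) / Σ(bᵢcᵢ/nᵢ), where nᵢ is the stratum total.
Stratum 1 (Urban): n = 3834; a·d/n = 521·2440/3834 = 331.5702; b·c/n = 598·275/3834 = 42.8925
Stratum 2 (Rural): n = 3655; a·d/n = 966·1364/3655 = 360.4990; b·c/n = 791·534/3655 = 115.5661
OR_MH = (331.5702 + 360.4990) / (42.8925 + 115.5661) = 692.0692 / 158.4586 = 4.36751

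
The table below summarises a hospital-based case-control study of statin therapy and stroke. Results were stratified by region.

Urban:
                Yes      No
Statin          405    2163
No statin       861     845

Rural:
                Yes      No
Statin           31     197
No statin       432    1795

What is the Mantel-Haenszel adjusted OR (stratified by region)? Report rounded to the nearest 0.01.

0.22

OR_MH = Σ(aᵢdᵢ/nᵢ) / Σ(bᵢcᵢ/nᵢ), where nᵢ is the stratum total.
Stratum 1 (Urban): n = 4274; a·d/n = 405·845/4274 = 80.0714; b·c/n = 2163·861/4274 = 435.7377
Stratum 2 (Rural): n = 2455; a·d/n = 31·1795/2455 = 22.6660; b·c/n = 197·432/2455 = 34.6656
OR_MH = (80.0714 + 22.6660) / (435.7377 + 34.6656) = 102.7373 / 470.4033 = 0.21840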